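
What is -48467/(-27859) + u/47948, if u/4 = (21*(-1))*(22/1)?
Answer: 568103071/333945833 ≈ 1.7012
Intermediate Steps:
u = -1848 (u = 4*((21*(-1))*(22/1)) = 4*(-462) = -1848)
-48467/(-27859) + u/47948 = -48467/(-27859) - 1848/47948 = -48467*(-1/27859) - 1848*1/47948 = 48467/27859 - 462/11987 = 568103071/333945833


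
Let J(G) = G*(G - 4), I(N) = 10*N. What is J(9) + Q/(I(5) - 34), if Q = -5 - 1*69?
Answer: 323/8 ≈ 40.375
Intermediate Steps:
J(G) = G*(-4 + G)
Q = -74 (Q = -5 - 69 = -74)
J(9) + Q/(I(5) - 34) = 9*(-4 + 9) - 74/(10*5 - 34) = 9*5 - 74/(50 - 34) = 45 - 74/16 = 45 - 74*1/16 = 45 - 37/8 = 323/8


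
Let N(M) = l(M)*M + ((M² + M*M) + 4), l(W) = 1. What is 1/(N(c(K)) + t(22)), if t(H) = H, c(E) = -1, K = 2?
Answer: 1/27 ≈ 0.037037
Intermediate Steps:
N(M) = 4 + M + 2*M² (N(M) = 1*M + ((M² + M*M) + 4) = M + ((M² + M²) + 4) = M + (2*M² + 4) = M + (4 + 2*M²) = 4 + M + 2*M²)
1/(N(c(K)) + t(22)) = 1/((4 - 1 + 2*(-1)²) + 22) = 1/((4 - 1 + 2*1) + 22) = 1/((4 - 1 + 2) + 22) = 1/(5 + 22) = 1/27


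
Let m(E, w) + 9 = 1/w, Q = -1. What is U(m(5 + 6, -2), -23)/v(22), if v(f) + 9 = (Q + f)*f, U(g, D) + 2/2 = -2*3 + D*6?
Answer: -145/453 ≈ -0.32009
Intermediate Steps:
m(E, w) = -9 + 1/w
U(g, D) = -7 + 6*D (U(g, D) = -1 + (-2*3 + D*6) = -1 + (-6 + 6*D) = -7 + 6*D)
v(f) = -9 + f*(-1 + f) (v(f) = -9 + (-1 + f)*f = -9 + f*(-1 + f))
U(m(5 + 6, -2), -23)/v(22) = (-7 + 6*(-23))/(-9 + 22² - 1*22) = (-7 - 138)/(-9 + 484 - 22) = -145/453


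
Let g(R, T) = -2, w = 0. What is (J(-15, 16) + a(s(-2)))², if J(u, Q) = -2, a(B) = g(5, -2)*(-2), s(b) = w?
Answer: 4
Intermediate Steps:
s(b) = 0
a(B) = 4 (a(B) = -2*(-2) = 4)
(J(-15, 16) + a(s(-2)))² = (-2 + 4)² = 2² = 4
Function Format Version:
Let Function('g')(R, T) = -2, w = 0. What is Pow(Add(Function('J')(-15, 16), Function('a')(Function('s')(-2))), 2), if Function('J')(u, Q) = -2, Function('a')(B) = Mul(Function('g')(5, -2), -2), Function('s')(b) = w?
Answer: 4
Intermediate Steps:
Function('s')(b) = 0
Function('a')(B) = 4 (Function('a')(B) = Mul(-2, -2) = 4)
Pow(Add(Function('J')(-15, 16), Function('a')(Function('s')(-2))), 2) = Pow(Add(-2, 4), 2) = Pow(2, 2) = 4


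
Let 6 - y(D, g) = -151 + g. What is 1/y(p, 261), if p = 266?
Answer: -1/104 ≈ -0.0096154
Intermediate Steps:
y(D, g) = 157 - g (y(D, g) = 6 - (-151 + g) = 6 + (151 - g) = 157 - g)
1/y(p, 261) = 1/(157 - 1*261) = 1/(157 - 261) = 1/(-104) = -1/104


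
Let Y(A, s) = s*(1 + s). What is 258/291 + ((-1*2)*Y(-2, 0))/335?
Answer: 86/97 ≈ 0.88660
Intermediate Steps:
258/291 + ((-1*2)*Y(-2, 0))/335 = 258/291 + ((-1*2)*(0*(1 + 0)))/335 = 258*(1/291) - 0*(1/335) = 86/97 - 2*0*(1/335) = 86/97 + 0*(1/335) = 86/97 + 0 = 86/97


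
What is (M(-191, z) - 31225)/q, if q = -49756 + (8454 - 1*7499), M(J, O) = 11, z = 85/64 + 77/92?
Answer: 31214/48801 ≈ 0.63962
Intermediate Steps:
z = 3187/1472 (z = 85*(1/64) + 77*(1/92) = 85/64 + 77/92 = 3187/1472 ≈ 2.1651)
q = -48801 (q = -49756 + (8454 - 7499) = -49756 + 955 = -48801)
(M(-191, z) - 31225)/q = (11 - 31225)/(-48801) = -31214*(-1/48801) = 31214/48801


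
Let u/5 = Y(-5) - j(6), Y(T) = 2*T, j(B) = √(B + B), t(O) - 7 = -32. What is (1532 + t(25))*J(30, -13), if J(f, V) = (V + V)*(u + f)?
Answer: 783640 + 391820*√3 ≈ 1.4623e+6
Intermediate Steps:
t(O) = -25 (t(O) = 7 - 32 = -25)
j(B) = √2*√B (j(B) = √(2*B) = √2*√B)
u = -50 - 10*√3 (u = 5*(2*(-5) - √2*√6) = 5*(-10 - 2*√3) = -50 - 10*√3 ≈ -67.321)
J(f, V) = 2*V*(-50 + f - 10*√3) (J(f, V) = (V + V)*((-50 - 10*√3) + f) = (2*V)*(-50 + f - 10*√3) = 2*V*(-50 + f - 10*√3))
(1532 + t(25))*J(30, -13) = (1532 - 25)*(2*(-13)*(-50 + 30 - 10*√3)) = 1507*(2*(-13)*(-20 - 10*√3)) = 1507*(520 + 260*√3) = 783640 + 391820*√3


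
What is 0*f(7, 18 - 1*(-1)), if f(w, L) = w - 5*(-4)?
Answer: 0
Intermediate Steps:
f(w, L) = 20 + w (f(w, L) = w + 20 = 20 + w)
0*f(7, 18 - 1*(-1)) = 0*(20 + 7) = 0*27 = 0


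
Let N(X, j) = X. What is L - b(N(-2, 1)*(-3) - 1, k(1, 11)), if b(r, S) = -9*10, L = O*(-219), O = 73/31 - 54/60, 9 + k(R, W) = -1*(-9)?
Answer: -70869/310 ≈ -228.61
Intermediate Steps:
k(R, W) = 0 (k(R, W) = -9 - 1*(-9) = -9 + 9 = 0)
O = 451/310 (O = 73*(1/31) - 54*1/60 = 73/31 - 9/10 = 451/310 ≈ 1.4548)
L = -98769/310 (L = (451/310)*(-219) = -98769/310 ≈ -318.61)
b(r, S) = -90
L - b(N(-2, 1)*(-3) - 1, k(1, 11)) = -98769/310 - 1*(-90) = -98769/310 + 90 = -70869/310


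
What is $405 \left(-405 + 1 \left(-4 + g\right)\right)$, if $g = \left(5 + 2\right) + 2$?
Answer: $-162000$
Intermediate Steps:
$g = 9$ ($g = 7 + 2 = 9$)
$405 \left(-405 + 1 \left(-4 + g\right)\right) = 405 \left(-405 + 1 \left(-4 + 9\right)\right) = 405 \left(-405 + 1 \cdot 5\right) = 405 \left(-405 + 5\right) = 405 \left(-400\right) = -162000$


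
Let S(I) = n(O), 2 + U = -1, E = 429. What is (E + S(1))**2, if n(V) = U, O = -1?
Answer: 181476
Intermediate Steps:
U = -3 (U = -2 - 1 = -3)
n(V) = -3
S(I) = -3
(E + S(1))**2 = (429 - 3)**2 = 426**2 = 181476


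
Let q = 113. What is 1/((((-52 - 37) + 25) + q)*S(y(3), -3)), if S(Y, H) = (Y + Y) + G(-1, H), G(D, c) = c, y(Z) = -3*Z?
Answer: -1/1029 ≈ -0.00097182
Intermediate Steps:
S(Y, H) = H + 2*Y (S(Y, H) = (Y + Y) + H = 2*Y + H = H + 2*Y)
1/((((-52 - 37) + 25) + q)*S(y(3), -3)) = 1/((((-52 - 37) + 25) + 113)*(-3 + 2*(-3*3))) = 1/(((-89 + 25) + 113)*(-3 + 2*(-9))) = 1/((-64 + 113)*(-3 - 18)) = 1/(49*(-21)) = 1/(-1029) = -1/1029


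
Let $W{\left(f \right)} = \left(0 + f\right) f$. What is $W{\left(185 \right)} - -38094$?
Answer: $72319$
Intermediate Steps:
$W{\left(f \right)} = f^{2}$ ($W{\left(f \right)} = f f = f^{2}$)
$W{\left(185 \right)} - -38094 = 185^{2} - -38094 = 34225 + 38094 = 72319$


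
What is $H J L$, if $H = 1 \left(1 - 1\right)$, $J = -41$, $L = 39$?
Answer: $0$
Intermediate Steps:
$H = 0$ ($H = 1 \left(1 - 1\right) = 1 \cdot 0 = 0$)
$H J L = 0 \left(-41\right) 39 = 0 \cdot 39 = 0$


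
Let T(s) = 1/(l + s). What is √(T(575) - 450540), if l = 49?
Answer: I*√10964341401/156 ≈ 671.22*I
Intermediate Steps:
T(s) = 1/(49 + s)
√(T(575) - 450540) = √(1/(49 + 575) - 450540) = √(1/624 - 450540) = √(-281136959/624) = I*√10964341401/156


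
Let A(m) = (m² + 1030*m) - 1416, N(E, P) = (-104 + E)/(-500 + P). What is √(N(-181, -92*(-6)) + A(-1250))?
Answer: √184939079/26 ≈ 523.05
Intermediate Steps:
N(E, P) = (-104 + E)/(-500 + P)
A(m) = -1416 + m² + 1030*m
√(N(-181, -92*(-6)) + A(-1250)) = √((-104 - 181)/(-500 - 92*(-6)) + (-1416 + (-1250)² + 1030*(-1250))) = √(-285/(-500 + 552) + (-1416 + 1562500 - 1287500)) = √(-285/52 + 273584) = √(14226083/52) = √184939079/26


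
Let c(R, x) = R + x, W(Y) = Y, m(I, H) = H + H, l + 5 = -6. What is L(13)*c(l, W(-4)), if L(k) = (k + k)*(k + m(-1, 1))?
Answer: -5850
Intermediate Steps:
l = -11 (l = -5 - 6 = -11)
m(I, H) = 2*H
L(k) = 2*k*(2 + k) (L(k) = (k + k)*(k + 2*1) = (2*k)*(k + 2) = (2*k)*(2 + k) = 2*k*(2 + k))
L(13)*c(l, W(-4)) = (2*13*(2 + 13))*(-11 - 4) = (2*13*15)*(-15) = 390*(-15) = -5850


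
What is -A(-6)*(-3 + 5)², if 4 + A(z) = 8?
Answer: -16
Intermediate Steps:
A(z) = 4 (A(z) = -4 + 8 = 4)
-A(-6)*(-3 + 5)² = -4*(-3 + 5)² = -4*2² = -4*4 = -1*16 = -16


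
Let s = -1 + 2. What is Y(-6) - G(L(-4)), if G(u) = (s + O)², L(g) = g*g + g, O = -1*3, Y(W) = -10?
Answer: -14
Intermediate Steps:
O = -3
L(g) = g + g² (L(g) = g² + g = g + g²)
s = 1
G(u) = 4 (G(u) = (1 - 3)² = (-2)² = 4)
Y(-6) - G(L(-4)) = -10 - 1*4 = -10 - 4 = -14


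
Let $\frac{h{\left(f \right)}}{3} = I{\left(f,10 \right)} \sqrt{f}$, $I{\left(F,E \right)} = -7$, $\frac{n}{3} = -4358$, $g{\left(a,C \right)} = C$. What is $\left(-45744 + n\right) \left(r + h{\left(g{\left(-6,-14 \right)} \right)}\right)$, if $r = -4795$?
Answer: $282032310 + 1235178 i \sqrt{14} \approx 2.8203 \cdot 10^{8} + 4.6216 \cdot 10^{6} i$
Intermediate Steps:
$n = -13074$ ($n = 3 \left(-4358\right) = -13074$)
$h{\left(f \right)} = - 21 \sqrt{f}$ ($h{\left(f \right)} = 3 \left(- 7 \sqrt{f}\right) = - 21 \sqrt{f}$)
$\left(-45744 + n\right) \left(r + h{\left(g{\left(-6,-14 \right)} \right)}\right) = \left(-45744 - 13074\right) \left(-4795 - 21 \sqrt{-14}\right) = - 58818 \left(-4795 - 21 i \sqrt{14}\right) = 282032310 + 1235178 i \sqrt{14}$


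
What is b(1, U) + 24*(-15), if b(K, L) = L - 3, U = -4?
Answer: -367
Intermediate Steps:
b(K, L) = -3 + L
b(1, U) + 24*(-15) = (-3 - 4) + 24*(-15) = -7 - 360 = -367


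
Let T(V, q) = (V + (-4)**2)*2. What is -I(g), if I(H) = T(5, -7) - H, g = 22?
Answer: -20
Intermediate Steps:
T(V, q) = 32 + 2*V (T(V, q) = (V + 16)*2 = (16 + V)*2 = 32 + 2*V)
I(H) = 42 - H (I(H) = (32 + 2*5) - H = (32 + 10) - H = 42 - H)
-I(g) = -(42 - 1*22) = -(42 - 22) = -1*20 = -20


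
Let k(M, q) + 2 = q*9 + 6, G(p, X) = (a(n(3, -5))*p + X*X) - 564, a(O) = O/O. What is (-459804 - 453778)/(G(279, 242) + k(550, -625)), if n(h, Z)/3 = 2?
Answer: -456791/26329 ≈ -17.349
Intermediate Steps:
n(h, Z) = 6 (n(h, Z) = 3*2 = 6)
a(O) = 1
G(p, X) = -564 + p + X² (G(p, X) = (1*p + X*X) - 564 = (p + X²) - 564 = -564 + p + X²)
k(M, q) = 4 + 9*q (k(M, q) = -2 + (q*9 + 6) = -2 + (9*q + 6) = -2 + (6 + 9*q) = 4 + 9*q)
(-459804 - 453778)/(G(279, 242) + k(550, -625)) = (-459804 - 453778)/((-564 + 279 + 242²) + (4 + 9*(-625))) = -913582/((-564 + 279 + 58564) + (4 - 5625)) = -913582/(58279 - 5621) = -913582/52658 = -913582*1/52658 = -456791/26329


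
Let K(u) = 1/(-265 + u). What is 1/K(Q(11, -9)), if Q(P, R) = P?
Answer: -254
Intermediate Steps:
1/K(Q(11, -9)) = 1/(1/(-265 + 11)) = 1/(1/(-254)) = 1/(-1/254) = -254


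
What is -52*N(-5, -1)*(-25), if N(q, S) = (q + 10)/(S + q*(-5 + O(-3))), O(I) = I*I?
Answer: -6500/21 ≈ -309.52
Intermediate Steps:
O(I) = I**2
N(q, S) = (10 + q)/(S + 4*q) (N(q, S) = (q + 10)/(S + q*(-5 + (-3)**2)) = (10 + q)/(S + q*(-5 + 9)) = (10 + q)/(S + q*4) = (10 + q)/(S + 4*q))
-52*N(-5, -1)*(-25) = -52*(10 - 5)/(-1 + 4*(-5))*(-25) = -52*5/(-1 - 20)*(-25) = -52*5/(-21)*(-25) = -(-52)*5/21*(-25) = -52*(-5/21)*(-25) = (260/21)*(-25) = -6500/21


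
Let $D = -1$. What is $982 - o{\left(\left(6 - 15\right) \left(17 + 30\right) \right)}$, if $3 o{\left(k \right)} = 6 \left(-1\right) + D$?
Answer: $\frac{2953}{3} \approx 984.33$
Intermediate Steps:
$o{\left(k \right)} = - \frac{7}{3}$ ($o{\left(k \right)} = \frac{6 \left(-1\right) - 1}{3} = \frac{-6 - 1}{3} = \frac{1}{3} \left(-7\right) = - \frac{7}{3}$)
$982 - o{\left(\left(6 - 15\right) \left(17 + 30\right) \right)} = 982 - - \frac{7}{3} = 982 + \frac{7}{3} = \frac{2953}{3}$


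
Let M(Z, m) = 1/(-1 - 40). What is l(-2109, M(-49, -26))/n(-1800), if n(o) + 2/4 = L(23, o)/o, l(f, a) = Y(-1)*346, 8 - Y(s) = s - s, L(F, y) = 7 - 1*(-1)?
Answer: -1245600/227 ≈ -5487.2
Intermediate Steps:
L(F, y) = 8 (L(F, y) = 7 + 1 = 8)
Y(s) = 8 (Y(s) = 8 - (s - s) = 8 - 1*0 = 8 + 0 = 8)
M(Z, m) = -1/41 (M(Z, m) = 1/(-41) = -1/41)
l(f, a) = 2768 (l(f, a) = 8*346 = 2768)
n(o) = -1/2 + 8/o
l(-2109, M(-49, -26))/n(-1800) = 2768/(((1/2)*(16 - 1*(-1800))/(-1800))) = 2768/(((1/2)*(-1/1800)*(16 + 1800))) = 2768/(((1/2)*(-1/1800)*1816)) = 2768/(-227/450) = 2768*(-450/227) = -1245600/227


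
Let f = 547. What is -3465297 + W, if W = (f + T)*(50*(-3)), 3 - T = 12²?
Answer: -3526197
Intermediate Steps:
T = -141 (T = 3 - 1*12² = 3 - 1*144 = 3 - 144 = -141)
W = -60900 (W = (547 - 141)*(50*(-3)) = 406*(-150) = -60900)
-3465297 + W = -3465297 - 60900 = -3526197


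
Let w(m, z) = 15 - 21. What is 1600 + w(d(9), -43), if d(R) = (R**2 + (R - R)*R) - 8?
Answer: 1594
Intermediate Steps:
d(R) = -8 + R**2 (d(R) = (R**2 + 0*R) - 8 = (R**2 + 0) - 8 = R**2 - 8 = -8 + R**2)
w(m, z) = -6
1600 + w(d(9), -43) = 1600 - 6 = 1594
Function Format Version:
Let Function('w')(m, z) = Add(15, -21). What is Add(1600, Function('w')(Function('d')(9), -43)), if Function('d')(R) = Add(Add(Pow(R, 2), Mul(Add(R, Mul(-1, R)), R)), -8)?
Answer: 1594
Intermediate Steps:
Function('d')(R) = Add(-8, Pow(R, 2)) (Function('d')(R) = Add(Add(Pow(R, 2), Mul(0, R)), -8) = Add(Add(Pow(R, 2), 0), -8) = Add(Pow(R, 2), -8) = Add(-8, Pow(R, 2)))
Function('w')(m, z) = -6
Add(1600, Function('w')(Function('d')(9), -43)) = Add(1600, -6) = 1594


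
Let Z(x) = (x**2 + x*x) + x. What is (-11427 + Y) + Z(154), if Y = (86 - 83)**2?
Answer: 36168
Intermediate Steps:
Y = 9 (Y = 3**2 = 9)
Z(x) = x + 2*x**2 (Z(x) = (x**2 + x**2) + x = 2*x**2 + x = x + 2*x**2)
(-11427 + Y) + Z(154) = (-11427 + 9) + 154*(1 + 2*154) = -11418 + 154*(1 + 308) = -11418 + 154*309 = -11418 + 47586 = 36168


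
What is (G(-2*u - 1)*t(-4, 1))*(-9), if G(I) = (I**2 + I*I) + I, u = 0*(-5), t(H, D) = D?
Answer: -9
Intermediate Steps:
u = 0
G(I) = I + 2*I**2 (G(I) = (I**2 + I**2) + I = 2*I**2 + I = I + 2*I**2)
(G(-2*u - 1)*t(-4, 1))*(-9) = (((-2*0 - 1)*(1 + 2*(-2*0 - 1)))*1)*(-9) = (((0 - 1)*(1 + 2*(0 - 1)))*1)*(-9) = (-(1 + 2*(-1))*1)*(-9) = (-(1 - 2)*1)*(-9) = (-1*(-1)*1)*(-9) = (1*1)*(-9) = 1*(-9) = -9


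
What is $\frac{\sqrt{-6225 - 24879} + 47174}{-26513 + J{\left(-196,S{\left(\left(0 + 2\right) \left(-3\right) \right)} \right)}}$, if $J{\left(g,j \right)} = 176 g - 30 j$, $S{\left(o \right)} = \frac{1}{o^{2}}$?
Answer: $- \frac{283044}{366059} - \frac{432 i \sqrt{6}}{366059} \approx -0.77322 - 0.0028907 i$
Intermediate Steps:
$S{\left(o \right)} = \frac{1}{o^{2}}$
$J{\left(g,j \right)} = - 30 j + 176 g$
$\frac{\sqrt{-6225 - 24879} + 47174}{-26513 + J{\left(-196,S{\left(\left(0 + 2\right) \left(-3\right) \right)} \right)}} = \frac{\sqrt{-6225 - 24879} + 47174}{-26513 - \left(34496 + \frac{30}{9 \left(0 + 2\right)^{2}}\right)} = \frac{\sqrt{-31104} + 47174}{-26513 - \left(34496 + \frac{30}{36}\right)} = \frac{72 i \sqrt{6} + 47174}{-26513 - \left(34496 + \frac{30}{36}\right)} = \frac{47174 + 72 i \sqrt{6}}{-26513 - \frac{206981}{6}} = \frac{47174 + 72 i \sqrt{6}}{- \frac{366059}{6}} = \left(47174 + 72 i \sqrt{6}\right) \left(- \frac{6}{366059}\right) = - \frac{283044}{366059} - \frac{432 i \sqrt{6}}{366059}$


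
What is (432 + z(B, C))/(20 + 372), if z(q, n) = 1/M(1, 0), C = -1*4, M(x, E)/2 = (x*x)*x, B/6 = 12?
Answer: 865/784 ≈ 1.1033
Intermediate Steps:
B = 72 (B = 6*12 = 72)
M(x, E) = 2*x³ (M(x, E) = 2*((x*x)*x) = 2*(x²*x) = 2*x³)
C = -4
z(q, n) = ½ (z(q, n) = 1/(2*1³) = 1/(2*1) = 1/2 = ½)
(432 + z(B, C))/(20 + 372) = (432 + ½)/(20 + 372) = (865/2)/392 = (865/2)*(1/392) = 865/784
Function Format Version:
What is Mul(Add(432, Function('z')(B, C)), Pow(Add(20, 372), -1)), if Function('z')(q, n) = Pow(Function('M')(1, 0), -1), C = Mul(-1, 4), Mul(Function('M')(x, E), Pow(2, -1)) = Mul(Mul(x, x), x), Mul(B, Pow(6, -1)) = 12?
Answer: Rational(865, 784) ≈ 1.1033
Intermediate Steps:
B = 72 (B = Mul(6, 12) = 72)
Function('M')(x, E) = Mul(2, Pow(x, 3)) (Function('M')(x, E) = Mul(2, Mul(Mul(x, x), x)) = Mul(2, Mul(Pow(x, 2), x)) = Mul(2, Pow(x, 3)))
C = -4
Function('z')(q, n) = Rational(1, 2) (Function('z')(q, n) = Pow(Mul(2, Pow(1, 3)), -1) = Pow(Mul(2, 1), -1) = Pow(2, -1) = Rational(1, 2))
Mul(Add(432, Function('z')(B, C)), Pow(Add(20, 372), -1)) = Mul(Add(432, Rational(1, 2)), Pow(Add(20, 372), -1)) = Mul(Rational(865, 2), Pow(392, -1)) = Mul(Rational(865, 2), Rational(1, 392)) = Rational(865, 784)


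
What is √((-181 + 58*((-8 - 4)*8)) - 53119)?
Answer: 2*I*√14717 ≈ 242.63*I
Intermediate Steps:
√((-181 + 58*((-8 - 4)*8)) - 53119) = √((-181 + 58*(-12*8)) - 53119) = √((-181 + 58*(-96)) - 53119) = √((-181 - 5568) - 53119) = √(-5749 - 53119) = √(-58868) = 2*I*√14717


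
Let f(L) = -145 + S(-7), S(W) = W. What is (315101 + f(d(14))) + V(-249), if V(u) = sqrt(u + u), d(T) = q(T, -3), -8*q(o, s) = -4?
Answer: 314949 + I*sqrt(498) ≈ 3.1495e+5 + 22.316*I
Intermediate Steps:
q(o, s) = 1/2 (q(o, s) = -1/8*(-4) = 1/2)
d(T) = 1/2
V(u) = sqrt(2)*sqrt(u) (V(u) = sqrt(2*u) = sqrt(2)*sqrt(u))
f(L) = -152 (f(L) = -145 - 7 = -152)
(315101 + f(d(14))) + V(-249) = (315101 - 152) + sqrt(2)*sqrt(-249) = 314949 + sqrt(2)*(I*sqrt(249)) = 314949 + I*sqrt(498)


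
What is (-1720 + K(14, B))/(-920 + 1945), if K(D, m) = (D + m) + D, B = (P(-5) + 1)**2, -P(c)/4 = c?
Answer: -1251/1025 ≈ -1.2205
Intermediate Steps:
P(c) = -4*c
B = 441 (B = (-4*(-5) + 1)**2 = (20 + 1)**2 = 21**2 = 441)
K(D, m) = m + 2*D
(-1720 + K(14, B))/(-920 + 1945) = (-1720 + (441 + 2*14))/(-920 + 1945) = (-1720 + (441 + 28))/1025 = (-1720 + 469)*(1/1025) = -1251*1/1025 = -1251/1025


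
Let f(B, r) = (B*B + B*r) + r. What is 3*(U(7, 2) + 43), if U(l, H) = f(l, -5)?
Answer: 156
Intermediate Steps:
f(B, r) = r + B² + B*r (f(B, r) = (B² + B*r) + r = r + B² + B*r)
U(l, H) = -5 + l² - 5*l (U(l, H) = -5 + l² + l*(-5) = -5 + l² - 5*l)
3*(U(7, 2) + 43) = 3*((-5 + 7² - 5*7) + 43) = 3*((-5 + 49 - 35) + 43) = 3*(9 + 43) = 3*52 = 156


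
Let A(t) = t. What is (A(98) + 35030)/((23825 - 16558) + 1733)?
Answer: 4391/1125 ≈ 3.9031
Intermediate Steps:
(A(98) + 35030)/((23825 - 16558) + 1733) = (98 + 35030)/((23825 - 16558) + 1733) = 35128/(7267 + 1733) = 35128/9000 = 35128*(1/9000) = 4391/1125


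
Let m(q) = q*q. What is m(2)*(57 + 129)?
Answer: 744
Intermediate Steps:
m(q) = q**2
m(2)*(57 + 129) = 2**2*(57 + 129) = 4*186 = 744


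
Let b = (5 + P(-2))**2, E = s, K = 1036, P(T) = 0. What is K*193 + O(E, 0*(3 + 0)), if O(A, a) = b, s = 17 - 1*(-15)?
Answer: 199973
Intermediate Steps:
s = 32 (s = 17 + 15 = 32)
E = 32
b = 25 (b = (5 + 0)**2 = 5**2 = 25)
O(A, a) = 25
K*193 + O(E, 0*(3 + 0)) = 1036*193 + 25 = 199948 + 25 = 199973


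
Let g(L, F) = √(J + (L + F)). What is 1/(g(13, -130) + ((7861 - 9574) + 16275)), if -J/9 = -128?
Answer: 1618/23561201 - √115/70683603 ≈ 6.8521e-5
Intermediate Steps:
J = 1152 (J = -9*(-128) = 1152)
g(L, F) = √(1152 + F + L) (g(L, F) = √(1152 + (L + F)) = √(1152 + (F + L)) = √(1152 + F + L))
1/(g(13, -130) + ((7861 - 9574) + 16275)) = 1/(√(1152 - 130 + 13) + ((7861 - 9574) + 16275)) = 1/(√1035 + (-1713 + 16275)) = 1/(3*√115 + 14562) = 1/(14562 + 3*√115)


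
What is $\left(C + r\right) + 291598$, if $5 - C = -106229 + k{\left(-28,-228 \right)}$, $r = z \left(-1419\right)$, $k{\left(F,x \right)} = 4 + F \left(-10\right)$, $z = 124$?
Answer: $221592$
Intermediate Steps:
$k{\left(F,x \right)} = 4 - 10 F$
$r = -175956$ ($r = 124 \left(-1419\right) = -175956$)
$C = 105950$ ($C = 5 - \left(-106229 + \left(4 - -280\right)\right) = 5 - \left(-106229 + \left(4 + 280\right)\right) = 5 - \left(-106229 + 284\right) = 5 - -105945 = 5 + 105945 = 105950$)
$\left(C + r\right) + 291598 = \left(105950 - 175956\right) + 291598 = -70006 + 291598 = 221592$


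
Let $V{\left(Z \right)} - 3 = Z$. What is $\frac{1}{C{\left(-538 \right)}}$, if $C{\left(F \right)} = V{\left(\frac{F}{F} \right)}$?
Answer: $\frac{1}{4} \approx 0.25$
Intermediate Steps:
$V{\left(Z \right)} = 3 + Z$
$C{\left(F \right)} = 4$ ($C{\left(F \right)} = 3 + \frac{F}{F} = 3 + 1 = 4$)
$\frac{1}{C{\left(-538 \right)}} = \frac{1}{4}$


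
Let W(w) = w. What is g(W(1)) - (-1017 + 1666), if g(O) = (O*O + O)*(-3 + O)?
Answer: -653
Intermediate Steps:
g(O) = (-3 + O)*(O + O**2) (g(O) = (O**2 + O)*(-3 + O) = (O + O**2)*(-3 + O) = (-3 + O)*(O + O**2))
g(W(1)) - (-1017 + 1666) = 1*(-3 + 1**2 - 2*1) - (-1017 + 1666) = 1*(-3 + 1 - 2) - 1*649 = 1*(-4) - 649 = -4 - 649 = -653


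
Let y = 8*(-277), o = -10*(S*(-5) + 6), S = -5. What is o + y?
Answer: -2526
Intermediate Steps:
o = -310 (o = -10*(-5*(-5) + 6) = -10*(25 + 6) = -10*31 = -310)
y = -2216
o + y = -310 - 2216 = -2526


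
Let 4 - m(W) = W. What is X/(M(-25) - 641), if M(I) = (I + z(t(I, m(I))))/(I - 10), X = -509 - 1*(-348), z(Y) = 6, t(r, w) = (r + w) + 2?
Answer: 5635/22416 ≈ 0.25138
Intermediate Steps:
m(W) = 4 - W
t(r, w) = 2 + r + w
X = -161 (X = -509 + 348 = -161)
M(I) = (6 + I)/(-10 + I) (M(I) = (I + 6)/(I - 10) = (6 + I)/(-10 + I))
X/(M(-25) - 641) = -161/((6 - 25)/(-10 - 25) - 641) = -161/(-19/(-35) - 641) = -161/(-1/35*(-19) - 641) = -161/(19/35 - 641) = -161/(-22416/35) = -161*(-35/22416) = 5635/22416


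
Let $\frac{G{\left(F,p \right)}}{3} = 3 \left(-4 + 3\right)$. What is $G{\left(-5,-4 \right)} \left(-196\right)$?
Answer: $1764$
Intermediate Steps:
$G{\left(F,p \right)} = -9$ ($G{\left(F,p \right)} = 3 \cdot 3 \left(-4 + 3\right) = 3 \cdot 3 \left(-1\right) = 3 \left(-3\right) = -9$)
$G{\left(-5,-4 \right)} \left(-196\right) = \left(-9\right) \left(-196\right) = 1764$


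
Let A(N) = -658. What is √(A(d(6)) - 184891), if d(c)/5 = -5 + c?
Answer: I*√185549 ≈ 430.75*I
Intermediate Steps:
d(c) = -25 + 5*c (d(c) = 5*(-5 + c) = -25 + 5*c)
√(A(d(6)) - 184891) = √(-658 - 184891) = √(-185549) = I*√185549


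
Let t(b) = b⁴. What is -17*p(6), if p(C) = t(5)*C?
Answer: -63750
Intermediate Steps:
p(C) = 625*C (p(C) = 5⁴*C = 625*C)
-17*p(6) = -10625*6 = -17*3750 = -63750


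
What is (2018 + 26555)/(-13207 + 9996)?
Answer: -28573/3211 ≈ -8.8985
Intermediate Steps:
(2018 + 26555)/(-13207 + 9996) = 28573/(-3211) = 28573*(-1/3211) = -28573/3211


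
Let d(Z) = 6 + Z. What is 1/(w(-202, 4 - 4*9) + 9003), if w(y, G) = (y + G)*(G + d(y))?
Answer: 1/62355 ≈ 1.6037e-5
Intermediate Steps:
w(y, G) = (G + y)*(6 + G + y) (w(y, G) = (y + G)*(G + (6 + y)) = (G + y)*(6 + G + y))
1/(w(-202, 4 - 4*9) + 9003) = 1/(((4 - 4*9)**2 + (4 - 4*9)*(-202) + (4 - 4*9)*(6 - 202) - 202*(6 - 202)) + 9003) = 1/(((4 - 36)**2 + (4 - 36)*(-202) + (4 - 36)*(-196) - 202*(-196)) + 9003) = 1/(((-32)**2 - 32*(-202) - 32*(-196) + 39592) + 9003) = 1/((1024 + 6464 + 6272 + 39592) + 9003) = 1/(53352 + 9003) = 1/62355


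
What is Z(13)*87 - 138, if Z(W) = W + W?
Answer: 2124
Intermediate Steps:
Z(W) = 2*W
Z(13)*87 - 138 = (2*13)*87 - 138 = 26*87 - 138 = 2262 - 138 = 2124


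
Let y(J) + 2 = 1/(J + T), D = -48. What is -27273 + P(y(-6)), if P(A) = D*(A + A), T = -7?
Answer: -351957/13 ≈ -27074.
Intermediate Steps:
y(J) = -2 + 1/(-7 + J) (y(J) = -2 + 1/(J - 7) = -2 + 1/(-7 + J))
P(A) = -96*A (P(A) = -48*(A + A) = -96*A)
-27273 + P(y(-6)) = -27273 - 96*(15 - 2*(-6))/(-7 - 6) = -27273 - 96*(15 + 12)/(-13) = -27273 - (-96)*27/13 = -27273 - 96*(-27/13) = -27273 + 2592/13 = -351957/13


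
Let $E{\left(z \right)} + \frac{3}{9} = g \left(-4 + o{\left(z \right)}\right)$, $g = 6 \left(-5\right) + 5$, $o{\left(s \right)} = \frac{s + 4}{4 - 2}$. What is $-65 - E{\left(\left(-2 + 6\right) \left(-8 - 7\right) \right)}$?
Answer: $- \frac{2594}{3} \approx -864.67$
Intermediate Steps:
$o{\left(s \right)} = 2 + \frac{s}{2}$ ($o{\left(s \right)} = \frac{4 + s}{2} = \left(4 + s\right) \frac{1}{2} = 2 + \frac{s}{2}$)
$g = -25$ ($g = -30 + 5 = -25$)
$E{\left(z \right)} = \frac{149}{3} - \frac{25 z}{2}$ ($E{\left(z \right)} = - \frac{1}{3} - 25 \left(-4 + \left(2 + \frac{z}{2}\right)\right) = - \frac{1}{3} - 25 \left(-2 + \frac{z}{2}\right) = - \frac{1}{3} - \left(-50 + \frac{25 z}{2}\right) = \frac{149}{3} - \frac{25 z}{2}$)
$-65 - E{\left(\left(-2 + 6\right) \left(-8 - 7\right) \right)} = -65 - \left(\frac{149}{3} - \frac{25 \left(-2 + 6\right) \left(-8 - 7\right)}{2}\right) = -65 - \left(\frac{149}{3} - \frac{25 \cdot 4 \left(-15\right)}{2}\right) = -65 - \left(\frac{149}{3} - -750\right) = -65 - \left(\frac{149}{3} + 750\right) = -65 - \frac{2399}{3} = - \frac{2594}{3}$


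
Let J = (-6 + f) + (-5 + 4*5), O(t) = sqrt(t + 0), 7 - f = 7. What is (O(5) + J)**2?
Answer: (9 + sqrt(5))**2 ≈ 126.25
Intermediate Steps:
f = 0 (f = 7 - 1*7 = 7 - 7 = 0)
O(t) = sqrt(t)
J = 9 (J = (-6 + 0) + (-5 + 4*5) = -6 + (-5 + 20) = -6 + 15 = 9)
(O(5) + J)**2 = (sqrt(5) + 9)**2 = (9 + sqrt(5))**2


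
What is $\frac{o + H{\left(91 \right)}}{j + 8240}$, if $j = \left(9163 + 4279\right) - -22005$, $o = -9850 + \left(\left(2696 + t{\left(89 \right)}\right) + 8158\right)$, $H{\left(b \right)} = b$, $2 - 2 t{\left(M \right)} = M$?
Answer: $\frac{2103}{87374} \approx 0.024069$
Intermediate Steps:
$t{\left(M \right)} = 1 - \frac{M}{2}$
$o = \frac{1921}{2}$ ($o = -9850 + \left(\left(2696 + \left(1 - \frac{89}{2}\right)\right) + 8158\right) = -9850 + \left(\left(2696 - \frac{87}{2}\right) + 8158\right) = -9850 + \left(\frac{5305}{2} + 8158\right) = -9850 + \frac{21621}{2} = \frac{1921}{2} \approx 960.5$)
$j = 35447$ ($j = 13442 + 22005 = 35447$)
$\frac{o + H{\left(91 \right)}}{j + 8240} = \frac{\frac{1921}{2} + 91}{35447 + 8240} = \frac{2103}{2 \cdot 43687} = \frac{2103}{2} \cdot \frac{1}{43687} = \frac{2103}{87374}$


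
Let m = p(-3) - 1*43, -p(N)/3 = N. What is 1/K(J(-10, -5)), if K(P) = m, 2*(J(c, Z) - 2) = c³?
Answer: -1/34 ≈ -0.029412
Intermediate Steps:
J(c, Z) = 2 + c³/2
p(N) = -3*N
m = -34 (m = -3*(-3) - 1*43 = 9 - 43 = -34)
K(P) = -34
1/K(J(-10, -5)) = 1/(-34) = -1/34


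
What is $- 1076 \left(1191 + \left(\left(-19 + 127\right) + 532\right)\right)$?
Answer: $-1970156$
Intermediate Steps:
$- 1076 \left(1191 + \left(\left(-19 + 127\right) + 532\right)\right) = - 1076 \left(1191 + \left(108 + 532\right)\right) = - 1076 \left(1191 + 640\right) = \left(-1076\right) 1831 = -1970156$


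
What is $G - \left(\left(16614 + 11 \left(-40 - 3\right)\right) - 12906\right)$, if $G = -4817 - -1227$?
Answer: $-6825$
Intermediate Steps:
$G = -3590$ ($G = -4817 + 1227 = -3590$)
$G - \left(\left(16614 + 11 \left(-40 - 3\right)\right) - 12906\right) = -3590 - \left(\left(16614 + 11 \left(-40 - 3\right)\right) - 12906\right) = -3590 - \left(\left(16614 + 11 \left(-43\right)\right) - 12906\right) = -3590 - \left(\left(16614 - 473\right) - 12906\right) = -3590 - \left(16141 - 12906\right) = -3590 - 3235 = -6825$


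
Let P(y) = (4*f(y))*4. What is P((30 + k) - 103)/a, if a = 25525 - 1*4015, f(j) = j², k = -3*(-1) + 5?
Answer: 6760/2151 ≈ 3.1427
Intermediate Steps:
k = 8 (k = 3 + 5 = 8)
a = 21510 (a = 25525 - 4015 = 21510)
P(y) = 16*y² (P(y) = (4*y²)*4 = 16*y²)
P((30 + k) - 103)/a = (16*((30 + 8) - 103)²)/21510 = (16*(38 - 103)²)*(1/21510) = (16*(-65)²)*(1/21510) = (16*4225)*(1/21510) = 67600*(1/21510) = 6760/2151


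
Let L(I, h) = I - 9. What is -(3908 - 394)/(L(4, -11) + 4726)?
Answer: -3514/4721 ≈ -0.74433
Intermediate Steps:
L(I, h) = -9 + I
-(3908 - 394)/(L(4, -11) + 4726) = -(3908 - 394)/((-9 + 4) + 4726) = -3514/(-5 + 4726) = -3514/4721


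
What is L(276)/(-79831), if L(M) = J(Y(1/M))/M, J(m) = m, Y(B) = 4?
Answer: -1/5508339 ≈ -1.8154e-7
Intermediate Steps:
L(M) = 4/M
L(276)/(-79831) = (4/276)/(-79831) = (4*(1/276))*(-1/79831) = (1/69)*(-1/79831) = -1/5508339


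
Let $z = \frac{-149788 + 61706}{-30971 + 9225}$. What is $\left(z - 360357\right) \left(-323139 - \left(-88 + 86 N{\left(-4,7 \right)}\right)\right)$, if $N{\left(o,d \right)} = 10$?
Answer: $\frac{1269121396411820}{10873} \approx 1.1672 \cdot 10^{11}$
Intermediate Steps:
$z = \frac{44041}{10873}$ ($z = - \frac{88082}{-21746} = \left(-88082\right) \left(- \frac{1}{21746}\right) = \frac{44041}{10873} \approx 4.0505$)
$\left(z - 360357\right) \left(-323139 - \left(-88 + 86 N{\left(-4,7 \right)}\right)\right) = \left(\frac{44041}{10873} - 360357\right) \left(-323139 + \left(88 - 860\right)\right) = - \frac{3918117620 \left(-323139 + \left(88 - 860\right)\right)}{10873} = - \frac{3918117620 \left(-323139 - 772\right)}{10873} = \left(- \frac{3918117620}{10873}\right) \left(-323911\right) = \frac{1269121396411820}{10873}$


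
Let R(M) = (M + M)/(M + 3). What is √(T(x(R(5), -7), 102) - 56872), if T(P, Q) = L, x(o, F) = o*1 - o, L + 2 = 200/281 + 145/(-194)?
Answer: I*√169016905401034/54514 ≈ 238.48*I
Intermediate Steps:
R(M) = 2*M/(3 + M) (R(M) = (2*M)/(3 + M) = 2*M/(3 + M))
L = -110973/54514 (L = -2 + (200/281 + 145/(-194)) = -2 + (200*(1/281) + 145*(-1/194)) = -2 + (200/281 - 145/194) = -2 - 1945/54514 = -110973/54514 ≈ -2.0357)
x(o, F) = 0 (x(o, F) = o - o = 0)
T(P, Q) = -110973/54514
√(T(x(R(5), -7), 102) - 56872) = √(-110973/54514 - 56872) = √(-3100431181/54514) = I*√169016905401034/54514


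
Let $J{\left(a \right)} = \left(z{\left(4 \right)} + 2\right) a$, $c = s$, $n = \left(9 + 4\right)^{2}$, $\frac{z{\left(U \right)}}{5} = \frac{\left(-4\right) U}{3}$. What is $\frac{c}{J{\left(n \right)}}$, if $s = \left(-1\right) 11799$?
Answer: $\frac{35397}{12506} \approx 2.8304$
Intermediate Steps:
$s = -11799$
$z{\left(U \right)} = - \frac{20 U}{3}$ ($z{\left(U \right)} = 5 \frac{\left(-4\right) U}{3} = 5 - 4 U \frac{1}{3} = 5 \left(- \frac{4 U}{3}\right) = - \frac{20 U}{3}$)
$n = 169$ ($n = 13^{2} = 169$)
$c = -11799$
$J{\left(a \right)} = - \frac{74 a}{3}$ ($J{\left(a \right)} = \left(\left(- \frac{20}{3}\right) 4 + 2\right) a = \left(- \frac{80}{3} + 2\right) a = - \frac{74 a}{3}$)
$\frac{c}{J{\left(n \right)}} = - \frac{11799}{\left(- \frac{74}{3}\right) 169} = - \frac{11799}{- \frac{12506}{3}} = \left(-11799\right) \left(- \frac{3}{12506}\right) = \frac{35397}{12506}$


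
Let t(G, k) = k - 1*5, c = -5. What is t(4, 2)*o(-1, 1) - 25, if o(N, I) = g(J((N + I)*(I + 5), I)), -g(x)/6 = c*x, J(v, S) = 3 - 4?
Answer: 65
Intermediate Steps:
J(v, S) = -1
g(x) = 30*x (g(x) = -(-30)*x = 30*x)
t(G, k) = -5 + k (t(G, k) = k - 5 = -5 + k)
o(N, I) = -30 (o(N, I) = 30*(-1) = -30)
t(4, 2)*o(-1, 1) - 25 = (-5 + 2)*(-30) - 25 = -3*(-30) - 25 = 90 - 25 = 65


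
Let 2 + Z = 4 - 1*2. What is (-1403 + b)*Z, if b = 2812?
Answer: 0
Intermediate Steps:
Z = 0 (Z = -2 + (4 - 1*2) = -2 + (4 - 2) = -2 + 2 = 0)
(-1403 + b)*Z = (-1403 + 2812)*0 = 1409*0 = 0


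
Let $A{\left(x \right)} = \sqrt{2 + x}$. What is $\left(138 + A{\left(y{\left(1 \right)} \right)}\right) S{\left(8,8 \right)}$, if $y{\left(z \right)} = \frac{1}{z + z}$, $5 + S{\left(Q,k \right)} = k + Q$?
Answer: $1518 + \frac{11 \sqrt{10}}{2} \approx 1535.4$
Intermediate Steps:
$S{\left(Q,k \right)} = -5 + Q + k$ ($S{\left(Q,k \right)} = -5 + \left(k + Q\right) = -5 + \left(Q + k\right) = -5 + Q + k$)
$y{\left(z \right)} = \frac{1}{2 z}$
$\left(138 + A{\left(y{\left(1 \right)} \right)}\right) S{\left(8,8 \right)} = \left(138 + \sqrt{2 + \frac{1}{2 \cdot 1}}\right) \left(-5 + 8 + 8\right) = \left(138 + \sqrt{2 + \frac{1}{2} \cdot 1}\right) 11 = \left(138 + \sqrt{2 + \frac{1}{2}}\right) 11 = \left(138 + \sqrt{\frac{5}{2}}\right) 11 = \left(138 + \frac{\sqrt{10}}{2}\right) 11 = 1518 + \frac{11 \sqrt{10}}{2}$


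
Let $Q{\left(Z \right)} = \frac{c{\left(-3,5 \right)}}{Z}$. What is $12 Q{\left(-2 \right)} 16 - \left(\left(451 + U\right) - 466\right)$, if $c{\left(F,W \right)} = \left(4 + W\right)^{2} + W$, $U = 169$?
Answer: $-8410$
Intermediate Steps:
$c{\left(F,W \right)} = W + \left(4 + W\right)^{2}$
$Q{\left(Z \right)} = \frac{86}{Z}$ ($Q{\left(Z \right)} = \frac{5 + \left(4 + 5\right)^{2}}{Z} = \frac{5 + 9^{2}}{Z} = \frac{5 + 81}{Z} = \frac{86}{Z}$)
$12 Q{\left(-2 \right)} 16 - \left(\left(451 + U\right) - 466\right) = 12 \frac{86}{-2} \cdot 16 - \left(\left(451 + 169\right) - 466\right) = 12 \cdot 86 \left(- \frac{1}{2}\right) 16 - \left(620 - 466\right) = 12 \left(-43\right) 16 - 154 = \left(-516\right) 16 - 154 = -8256 - 154 = -8410$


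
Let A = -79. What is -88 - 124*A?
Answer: 9708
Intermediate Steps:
-88 - 124*A = -88 - 124*(-79) = -88 + 9796 = 9708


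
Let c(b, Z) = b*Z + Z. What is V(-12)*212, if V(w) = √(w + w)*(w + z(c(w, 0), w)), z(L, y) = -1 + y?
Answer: -10600*I*√6 ≈ -25965.0*I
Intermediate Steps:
c(b, Z) = Z + Z*b (c(b, Z) = Z*b + Z = Z + Z*b)
V(w) = √2*√w*(-1 + 2*w) (V(w) = √(w + w)*(w + (-1 + w)) = √(2*w)*(-1 + 2*w) = (√2*√w)*(-1 + 2*w) = √2*√w*(-1 + 2*w))
V(-12)*212 = (√2*√(-12)*(-1 + 2*(-12)))*212 = (√2*(2*I*√3)*(-1 - 24))*212 = (√2*(2*I*√3)*(-25))*212 = -50*I*√6*212 = -10600*I*√6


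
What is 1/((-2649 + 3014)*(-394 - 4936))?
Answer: -1/1945450 ≈ -5.1402e-7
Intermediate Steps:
1/((-2649 + 3014)*(-394 - 4936)) = 1/(365*(-5330)) = 1/(-1945450) = -1/1945450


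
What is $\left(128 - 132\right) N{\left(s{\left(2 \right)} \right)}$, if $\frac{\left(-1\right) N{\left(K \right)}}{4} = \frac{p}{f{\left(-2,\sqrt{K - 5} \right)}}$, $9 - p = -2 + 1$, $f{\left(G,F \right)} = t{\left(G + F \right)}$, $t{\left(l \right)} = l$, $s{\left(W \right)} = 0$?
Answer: $- \frac{320}{9} - \frac{160 i \sqrt{5}}{9} \approx -35.556 - 39.752 i$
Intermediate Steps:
$f{\left(G,F \right)} = F + G$ ($f{\left(G,F \right)} = G + F = F + G$)
$p = 10$ ($p = 9 - \left(-2 + 1\right) = 9 - -1 = 9 + 1 = 10$)
$N{\left(K \right)} = - \frac{40}{-2 + \sqrt{-5 + K}}$ ($N{\left(K \right)} = - 4 \frac{10}{\sqrt{K - 5} - 2} = - 4 \frac{10}{\sqrt{-5 + K} - 2} = - 4 \frac{10}{-2 + \sqrt{-5 + K}} = - \frac{40}{-2 + \sqrt{-5 + K}}$)
$\left(128 - 132\right) N{\left(s{\left(2 \right)} \right)} = \left(128 - 132\right) \left(- \frac{40}{-2 + \sqrt{-5 + 0}}\right) = \left(128 - 132\right) \left(- \frac{40}{-2 + \sqrt{-5}}\right) = - 4 \left(- \frac{40}{-2 + i \sqrt{5}}\right) = \frac{160}{-2 + i \sqrt{5}}$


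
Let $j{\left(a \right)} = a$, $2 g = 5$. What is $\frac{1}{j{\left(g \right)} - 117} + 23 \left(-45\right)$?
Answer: $- \frac{237017}{229} \approx -1035.0$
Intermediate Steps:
$g = \frac{5}{2}$ ($g = \frac{1}{2} \cdot 5 = \frac{5}{2} \approx 2.5$)
$\frac{1}{j{\left(g \right)} - 117} + 23 \left(-45\right) = \frac{1}{\frac{5}{2} - 117} + 23 \left(-45\right) = \frac{1}{- \frac{229}{2}} - 1035 = - \frac{2}{229} - 1035 = - \frac{237017}{229}$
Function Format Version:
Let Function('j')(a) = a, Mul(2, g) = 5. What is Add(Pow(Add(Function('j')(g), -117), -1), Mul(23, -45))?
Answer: Rational(-237017, 229) ≈ -1035.0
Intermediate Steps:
g = Rational(5, 2) (g = Mul(Rational(1, 2), 5) = Rational(5, 2) ≈ 2.5000)
Add(Pow(Add(Function('j')(g), -117), -1), Mul(23, -45)) = Add(Pow(Add(Rational(5, 2), -117), -1), Mul(23, -45)) = Add(Pow(Rational(-229, 2), -1), -1035) = Add(Rational(-2, 229), -1035) = Rational(-237017, 229)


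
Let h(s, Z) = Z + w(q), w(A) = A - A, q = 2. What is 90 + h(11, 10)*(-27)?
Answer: -180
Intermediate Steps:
w(A) = 0
h(s, Z) = Z (h(s, Z) = Z + 0 = Z)
90 + h(11, 10)*(-27) = 90 + 10*(-27) = 90 - 270 = -180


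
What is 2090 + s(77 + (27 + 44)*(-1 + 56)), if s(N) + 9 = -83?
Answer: 1998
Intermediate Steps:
s(N) = -92 (s(N) = -9 - 83 = -92)
2090 + s(77 + (27 + 44)*(-1 + 56)) = 2090 - 92 = 1998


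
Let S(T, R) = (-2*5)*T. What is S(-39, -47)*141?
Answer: 54990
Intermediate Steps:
S(T, R) = -10*T
S(-39, -47)*141 = -10*(-39)*141 = 390*141 = 54990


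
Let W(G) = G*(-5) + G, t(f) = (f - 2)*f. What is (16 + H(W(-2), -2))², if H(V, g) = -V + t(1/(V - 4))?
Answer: 14641/256 ≈ 57.191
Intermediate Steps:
t(f) = f*(-2 + f) (t(f) = (-2 + f)*f = f*(-2 + f))
W(G) = -4*G (W(G) = -5*G + G = -4*G)
H(V, g) = -V + (-2 + 1/(-4 + V))/(-4 + V) (H(V, g) = -V + (-2 + 1/(V - 4))/(V - 4) = -V + (-2 + 1/(-4 + V))/(-4 + V))
(16 + H(W(-2), -2))² = (16 + (9 - (-8)*(-2) - (-4*(-2))*(-4 - 4*(-2))²)/(-4 - 4*(-2))²)² = (16 + (9 - 2*8 - 1*8*(-4 + 8)²)/(-4 + 8)²)² = (16 + (9 - 16 - 1*8*4²)/4²)² = (16 + (9 - 16 - 1*8*16)/16)² = (16 + (9 - 16 - 128)/16)² = (16 + (1/16)*(-135))² = (16 - 135/16)² = (121/16)² = 14641/256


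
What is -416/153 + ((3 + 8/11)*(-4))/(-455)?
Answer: -2056988/765765 ≈ -2.6862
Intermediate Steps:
-416/153 + ((3 + 8/11)*(-4))/(-455) = -416*1/153 + ((3 + 8*(1/11))*(-4))*(-1/455) = -416/153 + ((3 + 8/11)*(-4))*(-1/455) = -416/153 + ((41/11)*(-4))*(-1/455) = -416/153 - 164/11*(-1/455) = -416/153 + 164/5005 = -2056988/765765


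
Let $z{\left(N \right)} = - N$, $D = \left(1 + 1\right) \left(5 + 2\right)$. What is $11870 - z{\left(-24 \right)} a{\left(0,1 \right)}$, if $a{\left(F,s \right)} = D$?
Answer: $11534$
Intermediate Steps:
$D = 14$ ($D = 2 \cdot 7 = 14$)
$a{\left(F,s \right)} = 14$
$11870 - z{\left(-24 \right)} a{\left(0,1 \right)} = 11870 - \left(-1\right) \left(-24\right) 14 = 11870 - 24 \cdot 14 = 11870 - 336 = 11534$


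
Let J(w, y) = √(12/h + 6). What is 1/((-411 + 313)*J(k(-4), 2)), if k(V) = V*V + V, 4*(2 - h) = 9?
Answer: I*√42/4116 ≈ 0.0015745*I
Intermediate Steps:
h = -¼ (h = 2 - ¼*9 = 2 - 9/4 = -¼ ≈ -0.25000)
k(V) = V + V² (k(V) = V² + V = V + V²)
J(w, y) = I*√42 (J(w, y) = √(12/(-¼) + 6) = √(12*(-4) + 6) = √(-48 + 6) = √(-42) = I*√42)
1/((-411 + 313)*J(k(-4), 2)) = 1/((-411 + 313)*(I*√42)) = 1/(-98*I*√42) = I*√42/4116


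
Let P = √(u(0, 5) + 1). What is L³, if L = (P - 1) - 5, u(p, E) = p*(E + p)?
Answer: -125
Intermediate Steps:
P = 1 (P = √(0*(5 + 0) + 1) = √(0*5 + 1) = √(0 + 1) = √1 = 1)
L = -5 (L = (1 - 1) - 5 = 0 - 5 = -5)
L³ = (-5)³ = -125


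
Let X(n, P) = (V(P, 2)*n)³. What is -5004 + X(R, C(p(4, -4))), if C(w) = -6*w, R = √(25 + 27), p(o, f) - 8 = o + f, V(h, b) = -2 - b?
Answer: -5004 - 6656*√13 ≈ -29003.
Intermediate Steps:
p(o, f) = 8 + f + o (p(o, f) = 8 + (o + f) = 8 + (f + o) = 8 + f + o)
R = 2*√13 (R = √52 = 2*√13 ≈ 7.2111)
X(n, P) = -64*n³ (X(n, P) = ((-2 - 1*2)*n)³ = ((-2 - 2)*n)³ = (-4*n)³ = -64*n³)
-5004 + X(R, C(p(4, -4))) = -5004 - 64*104*√13 = -5004 - 6656*√13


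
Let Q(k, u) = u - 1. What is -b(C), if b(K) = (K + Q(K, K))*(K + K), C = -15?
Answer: -930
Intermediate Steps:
Q(k, u) = -1 + u
b(K) = 2*K*(-1 + 2*K) (b(K) = (K + (-1 + K))*(K + K) = (-1 + 2*K)*(2*K) = 2*K*(-1 + 2*K))
-b(C) = -2*(-15)*(-1 + 2*(-15)) = -2*(-15)*(-1 - 30) = -2*(-15)*(-31) = -1*930 = -930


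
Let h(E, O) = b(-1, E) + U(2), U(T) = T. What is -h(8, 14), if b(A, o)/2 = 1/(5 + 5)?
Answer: -11/5 ≈ -2.2000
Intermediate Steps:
b(A, o) = ⅕ (b(A, o) = 2/(5 + 5) = 2/10 = 2*(⅒) = ⅕)
h(E, O) = 11/5 (h(E, O) = ⅕ + 2 = 11/5)
-h(8, 14) = -1*11/5 = -11/5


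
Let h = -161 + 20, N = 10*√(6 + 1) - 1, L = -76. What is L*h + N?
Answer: 10715 + 10*√7 ≈ 10741.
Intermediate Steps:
N = -1 + 10*√7 (N = 10*√7 - 1 = -1 + 10*√7 ≈ 25.458)
h = -141
L*h + N = -76*(-141) + (-1 + 10*√7) = 10716 + (-1 + 10*√7) = 10715 + 10*√7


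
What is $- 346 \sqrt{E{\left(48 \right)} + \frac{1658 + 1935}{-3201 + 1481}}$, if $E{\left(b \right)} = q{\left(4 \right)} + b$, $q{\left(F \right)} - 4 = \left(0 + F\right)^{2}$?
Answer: $- \frac{173 \sqrt{48747810}}{430} \approx -2809.0$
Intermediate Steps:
$q{\left(F \right)} = 4 + F^{2}$ ($q{\left(F \right)} = 4 + \left(0 + F\right)^{2} = 4 + F^{2}$)
$E{\left(b \right)} = 20 + b$ ($E{\left(b \right)} = \left(4 + 4^{2}\right) + b = \left(4 + 16\right) + b = 20 + b$)
$- 346 \sqrt{E{\left(48 \right)} + \frac{1658 + 1935}{-3201 + 1481}} = - 346 \sqrt{\left(20 + 48\right) + \frac{1658 + 1935}{-3201 + 1481}} = - 346 \sqrt{68 + \frac{3593}{-1720}} = - 346 \sqrt{68 + 3593 \left(- \frac{1}{1720}\right)} = - 346 \sqrt{68 - \frac{3593}{1720}} = - 346 \sqrt{\frac{113367}{1720}} = - 346 \frac{\sqrt{48747810}}{860} = - \frac{173 \sqrt{48747810}}{430}$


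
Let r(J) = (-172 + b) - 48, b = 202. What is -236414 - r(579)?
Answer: -236396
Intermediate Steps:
r(J) = -18 (r(J) = (-172 + 202) - 48 = 30 - 48 = -18)
-236414 - r(579) = -236414 - 1*(-18) = -236414 + 18 = -236396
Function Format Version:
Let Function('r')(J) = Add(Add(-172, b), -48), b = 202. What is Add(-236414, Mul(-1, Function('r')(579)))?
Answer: -236396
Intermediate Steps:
Function('r')(J) = -18 (Function('r')(J) = Add(Add(-172, 202), -48) = Add(30, -48) = -18)
Add(-236414, Mul(-1, Function('r')(579))) = Add(-236414, Mul(-1, -18)) = Add(-236414, 18) = -236396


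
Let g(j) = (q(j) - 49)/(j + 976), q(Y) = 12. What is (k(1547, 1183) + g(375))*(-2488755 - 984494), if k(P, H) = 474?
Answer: -2224049844913/1351 ≈ -1.6462e+9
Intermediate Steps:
g(j) = -37/(976 + j) (g(j) = (12 - 49)/(j + 976) = -37/(976 + j))
(k(1547, 1183) + g(375))*(-2488755 - 984494) = (474 - 37/(976 + 375))*(-2488755 - 984494) = (474 - 37/1351)*(-3473249) = (640337/1351)*(-3473249) = -2224049844913/1351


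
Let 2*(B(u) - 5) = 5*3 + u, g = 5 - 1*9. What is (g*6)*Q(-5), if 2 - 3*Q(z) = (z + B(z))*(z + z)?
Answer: -416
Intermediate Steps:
g = -4 (g = 5 - 9 = -4)
B(u) = 25/2 + u/2 (B(u) = 5 + (5*3 + u)/2 = 5 + (15 + u)/2 = 5 + (15/2 + u/2) = 25/2 + u/2)
Q(z) = ⅔ - 2*z*(25/2 + 3*z/2)/3 (Q(z) = ⅔ - (z + (25/2 + z/2))*(z + z)/3 = ⅔ - (25/2 + 3*z/2)*2*z/3 = ⅔ - 2*z*(25/2 + 3*z/2)/3)
(g*6)*Q(-5) = (-4*6)*(⅔ - 1*(-5)² - 25/3*(-5)) = -24*(⅔ - 1*25 + 125/3) = -24*(⅔ - 25 + 125/3) = -24*52/3 = -416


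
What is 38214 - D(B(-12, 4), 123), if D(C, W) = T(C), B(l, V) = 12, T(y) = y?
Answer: 38202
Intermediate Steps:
D(C, W) = C
38214 - D(B(-12, 4), 123) = 38214 - 1*12 = 38214 - 12 = 38202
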